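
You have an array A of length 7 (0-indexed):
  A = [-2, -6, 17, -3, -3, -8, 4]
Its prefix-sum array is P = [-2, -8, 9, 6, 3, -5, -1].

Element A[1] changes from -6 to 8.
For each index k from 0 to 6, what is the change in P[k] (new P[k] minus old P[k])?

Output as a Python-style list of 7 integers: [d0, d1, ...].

Element change: A[1] -6 -> 8, delta = 14
For k < 1: P[k] unchanged, delta_P[k] = 0
For k >= 1: P[k] shifts by exactly 14
Delta array: [0, 14, 14, 14, 14, 14, 14]

Answer: [0, 14, 14, 14, 14, 14, 14]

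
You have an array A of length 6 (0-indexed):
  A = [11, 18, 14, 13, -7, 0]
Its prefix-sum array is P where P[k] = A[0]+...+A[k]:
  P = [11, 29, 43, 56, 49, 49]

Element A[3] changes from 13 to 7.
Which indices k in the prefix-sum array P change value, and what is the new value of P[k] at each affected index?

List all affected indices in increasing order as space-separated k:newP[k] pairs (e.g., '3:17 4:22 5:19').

Answer: 3:50 4:43 5:43

Derivation:
P[k] = A[0] + ... + A[k]
P[k] includes A[3] iff k >= 3
Affected indices: 3, 4, ..., 5; delta = -6
  P[3]: 56 + -6 = 50
  P[4]: 49 + -6 = 43
  P[5]: 49 + -6 = 43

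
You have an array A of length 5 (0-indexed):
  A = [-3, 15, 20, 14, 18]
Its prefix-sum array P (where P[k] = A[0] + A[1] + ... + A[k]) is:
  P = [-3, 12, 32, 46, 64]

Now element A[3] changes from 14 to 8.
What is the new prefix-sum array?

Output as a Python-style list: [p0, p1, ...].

Change: A[3] 14 -> 8, delta = -6
P[k] for k < 3: unchanged (A[3] not included)
P[k] for k >= 3: shift by delta = -6
  P[0] = -3 + 0 = -3
  P[1] = 12 + 0 = 12
  P[2] = 32 + 0 = 32
  P[3] = 46 + -6 = 40
  P[4] = 64 + -6 = 58

Answer: [-3, 12, 32, 40, 58]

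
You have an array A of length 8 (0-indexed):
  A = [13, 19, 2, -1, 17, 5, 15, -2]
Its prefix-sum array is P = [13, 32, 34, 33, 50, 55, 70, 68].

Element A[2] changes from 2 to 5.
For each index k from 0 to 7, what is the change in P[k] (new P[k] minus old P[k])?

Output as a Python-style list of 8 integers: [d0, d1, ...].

Answer: [0, 0, 3, 3, 3, 3, 3, 3]

Derivation:
Element change: A[2] 2 -> 5, delta = 3
For k < 2: P[k] unchanged, delta_P[k] = 0
For k >= 2: P[k] shifts by exactly 3
Delta array: [0, 0, 3, 3, 3, 3, 3, 3]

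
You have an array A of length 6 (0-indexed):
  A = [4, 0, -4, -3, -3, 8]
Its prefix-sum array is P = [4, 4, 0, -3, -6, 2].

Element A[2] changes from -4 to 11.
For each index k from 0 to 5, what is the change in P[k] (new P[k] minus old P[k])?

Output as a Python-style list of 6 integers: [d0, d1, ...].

Answer: [0, 0, 15, 15, 15, 15]

Derivation:
Element change: A[2] -4 -> 11, delta = 15
For k < 2: P[k] unchanged, delta_P[k] = 0
For k >= 2: P[k] shifts by exactly 15
Delta array: [0, 0, 15, 15, 15, 15]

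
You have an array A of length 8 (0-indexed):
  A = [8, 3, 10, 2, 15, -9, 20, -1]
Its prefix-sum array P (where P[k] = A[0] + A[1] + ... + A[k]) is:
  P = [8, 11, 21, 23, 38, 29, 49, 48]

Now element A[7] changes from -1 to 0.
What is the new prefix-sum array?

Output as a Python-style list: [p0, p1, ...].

Change: A[7] -1 -> 0, delta = 1
P[k] for k < 7: unchanged (A[7] not included)
P[k] for k >= 7: shift by delta = 1
  P[0] = 8 + 0 = 8
  P[1] = 11 + 0 = 11
  P[2] = 21 + 0 = 21
  P[3] = 23 + 0 = 23
  P[4] = 38 + 0 = 38
  P[5] = 29 + 0 = 29
  P[6] = 49 + 0 = 49
  P[7] = 48 + 1 = 49

Answer: [8, 11, 21, 23, 38, 29, 49, 49]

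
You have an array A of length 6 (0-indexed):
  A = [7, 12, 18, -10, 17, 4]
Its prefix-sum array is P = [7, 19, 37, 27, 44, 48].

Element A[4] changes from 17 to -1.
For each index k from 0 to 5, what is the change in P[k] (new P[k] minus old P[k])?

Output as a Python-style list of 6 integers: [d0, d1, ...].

Element change: A[4] 17 -> -1, delta = -18
For k < 4: P[k] unchanged, delta_P[k] = 0
For k >= 4: P[k] shifts by exactly -18
Delta array: [0, 0, 0, 0, -18, -18]

Answer: [0, 0, 0, 0, -18, -18]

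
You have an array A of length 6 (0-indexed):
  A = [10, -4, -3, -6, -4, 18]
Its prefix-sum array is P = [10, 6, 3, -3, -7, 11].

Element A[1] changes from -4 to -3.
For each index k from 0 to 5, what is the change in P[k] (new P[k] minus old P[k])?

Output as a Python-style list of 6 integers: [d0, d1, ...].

Answer: [0, 1, 1, 1, 1, 1]

Derivation:
Element change: A[1] -4 -> -3, delta = 1
For k < 1: P[k] unchanged, delta_P[k] = 0
For k >= 1: P[k] shifts by exactly 1
Delta array: [0, 1, 1, 1, 1, 1]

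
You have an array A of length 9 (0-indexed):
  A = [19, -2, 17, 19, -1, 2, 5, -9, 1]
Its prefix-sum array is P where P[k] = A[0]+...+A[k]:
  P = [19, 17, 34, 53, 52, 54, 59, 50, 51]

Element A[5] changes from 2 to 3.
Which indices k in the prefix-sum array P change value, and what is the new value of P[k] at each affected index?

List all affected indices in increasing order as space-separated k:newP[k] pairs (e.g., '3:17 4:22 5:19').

P[k] = A[0] + ... + A[k]
P[k] includes A[5] iff k >= 5
Affected indices: 5, 6, ..., 8; delta = 1
  P[5]: 54 + 1 = 55
  P[6]: 59 + 1 = 60
  P[7]: 50 + 1 = 51
  P[8]: 51 + 1 = 52

Answer: 5:55 6:60 7:51 8:52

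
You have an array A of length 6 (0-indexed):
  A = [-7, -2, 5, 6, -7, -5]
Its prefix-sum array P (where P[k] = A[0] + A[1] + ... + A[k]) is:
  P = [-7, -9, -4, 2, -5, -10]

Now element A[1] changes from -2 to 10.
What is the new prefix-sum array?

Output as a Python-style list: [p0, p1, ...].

Change: A[1] -2 -> 10, delta = 12
P[k] for k < 1: unchanged (A[1] not included)
P[k] for k >= 1: shift by delta = 12
  P[0] = -7 + 0 = -7
  P[1] = -9 + 12 = 3
  P[2] = -4 + 12 = 8
  P[3] = 2 + 12 = 14
  P[4] = -5 + 12 = 7
  P[5] = -10 + 12 = 2

Answer: [-7, 3, 8, 14, 7, 2]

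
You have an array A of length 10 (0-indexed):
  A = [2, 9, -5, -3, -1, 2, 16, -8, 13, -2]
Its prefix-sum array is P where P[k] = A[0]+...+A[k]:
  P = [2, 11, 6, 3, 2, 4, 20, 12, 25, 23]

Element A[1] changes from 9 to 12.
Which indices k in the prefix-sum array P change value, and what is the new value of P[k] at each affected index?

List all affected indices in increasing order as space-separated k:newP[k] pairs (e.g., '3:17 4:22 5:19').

P[k] = A[0] + ... + A[k]
P[k] includes A[1] iff k >= 1
Affected indices: 1, 2, ..., 9; delta = 3
  P[1]: 11 + 3 = 14
  P[2]: 6 + 3 = 9
  P[3]: 3 + 3 = 6
  P[4]: 2 + 3 = 5
  P[5]: 4 + 3 = 7
  P[6]: 20 + 3 = 23
  P[7]: 12 + 3 = 15
  P[8]: 25 + 3 = 28
  P[9]: 23 + 3 = 26

Answer: 1:14 2:9 3:6 4:5 5:7 6:23 7:15 8:28 9:26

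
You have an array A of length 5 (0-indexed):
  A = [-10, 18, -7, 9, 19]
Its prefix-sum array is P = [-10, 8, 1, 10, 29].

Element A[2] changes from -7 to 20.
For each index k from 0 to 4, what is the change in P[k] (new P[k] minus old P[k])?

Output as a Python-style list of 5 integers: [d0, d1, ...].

Answer: [0, 0, 27, 27, 27]

Derivation:
Element change: A[2] -7 -> 20, delta = 27
For k < 2: P[k] unchanged, delta_P[k] = 0
For k >= 2: P[k] shifts by exactly 27
Delta array: [0, 0, 27, 27, 27]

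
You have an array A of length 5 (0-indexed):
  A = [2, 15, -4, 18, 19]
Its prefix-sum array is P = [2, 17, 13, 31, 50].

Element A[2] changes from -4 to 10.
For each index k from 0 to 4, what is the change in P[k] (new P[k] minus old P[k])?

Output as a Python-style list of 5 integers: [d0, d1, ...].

Answer: [0, 0, 14, 14, 14]

Derivation:
Element change: A[2] -4 -> 10, delta = 14
For k < 2: P[k] unchanged, delta_P[k] = 0
For k >= 2: P[k] shifts by exactly 14
Delta array: [0, 0, 14, 14, 14]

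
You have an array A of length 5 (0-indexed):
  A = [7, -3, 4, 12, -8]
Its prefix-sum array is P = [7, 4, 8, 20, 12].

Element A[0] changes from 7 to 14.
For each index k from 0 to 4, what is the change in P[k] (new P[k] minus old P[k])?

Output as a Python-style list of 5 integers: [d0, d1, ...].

Answer: [7, 7, 7, 7, 7]

Derivation:
Element change: A[0] 7 -> 14, delta = 7
For k < 0: P[k] unchanged, delta_P[k] = 0
For k >= 0: P[k] shifts by exactly 7
Delta array: [7, 7, 7, 7, 7]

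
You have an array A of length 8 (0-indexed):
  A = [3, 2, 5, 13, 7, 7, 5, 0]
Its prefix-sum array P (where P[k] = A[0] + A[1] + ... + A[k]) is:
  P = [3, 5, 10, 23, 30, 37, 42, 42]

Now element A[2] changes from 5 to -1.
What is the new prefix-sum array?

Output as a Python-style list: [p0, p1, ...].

Answer: [3, 5, 4, 17, 24, 31, 36, 36]

Derivation:
Change: A[2] 5 -> -1, delta = -6
P[k] for k < 2: unchanged (A[2] not included)
P[k] for k >= 2: shift by delta = -6
  P[0] = 3 + 0 = 3
  P[1] = 5 + 0 = 5
  P[2] = 10 + -6 = 4
  P[3] = 23 + -6 = 17
  P[4] = 30 + -6 = 24
  P[5] = 37 + -6 = 31
  P[6] = 42 + -6 = 36
  P[7] = 42 + -6 = 36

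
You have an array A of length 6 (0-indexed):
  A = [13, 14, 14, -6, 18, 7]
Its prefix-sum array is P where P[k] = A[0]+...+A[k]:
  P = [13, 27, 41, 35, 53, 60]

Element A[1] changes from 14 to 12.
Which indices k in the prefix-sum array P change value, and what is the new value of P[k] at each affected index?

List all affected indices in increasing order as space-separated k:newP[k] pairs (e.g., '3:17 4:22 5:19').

Answer: 1:25 2:39 3:33 4:51 5:58

Derivation:
P[k] = A[0] + ... + A[k]
P[k] includes A[1] iff k >= 1
Affected indices: 1, 2, ..., 5; delta = -2
  P[1]: 27 + -2 = 25
  P[2]: 41 + -2 = 39
  P[3]: 35 + -2 = 33
  P[4]: 53 + -2 = 51
  P[5]: 60 + -2 = 58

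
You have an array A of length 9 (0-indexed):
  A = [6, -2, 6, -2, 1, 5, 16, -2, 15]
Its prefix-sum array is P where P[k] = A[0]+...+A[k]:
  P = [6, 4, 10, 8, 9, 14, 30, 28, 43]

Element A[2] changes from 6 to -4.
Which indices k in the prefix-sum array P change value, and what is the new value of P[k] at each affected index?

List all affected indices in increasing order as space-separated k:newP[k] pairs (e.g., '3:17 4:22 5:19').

Answer: 2:0 3:-2 4:-1 5:4 6:20 7:18 8:33

Derivation:
P[k] = A[0] + ... + A[k]
P[k] includes A[2] iff k >= 2
Affected indices: 2, 3, ..., 8; delta = -10
  P[2]: 10 + -10 = 0
  P[3]: 8 + -10 = -2
  P[4]: 9 + -10 = -1
  P[5]: 14 + -10 = 4
  P[6]: 30 + -10 = 20
  P[7]: 28 + -10 = 18
  P[8]: 43 + -10 = 33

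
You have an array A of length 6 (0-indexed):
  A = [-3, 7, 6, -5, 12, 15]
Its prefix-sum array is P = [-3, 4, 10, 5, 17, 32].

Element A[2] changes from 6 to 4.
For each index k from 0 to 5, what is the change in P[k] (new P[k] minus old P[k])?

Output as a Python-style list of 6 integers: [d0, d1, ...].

Answer: [0, 0, -2, -2, -2, -2]

Derivation:
Element change: A[2] 6 -> 4, delta = -2
For k < 2: P[k] unchanged, delta_P[k] = 0
For k >= 2: P[k] shifts by exactly -2
Delta array: [0, 0, -2, -2, -2, -2]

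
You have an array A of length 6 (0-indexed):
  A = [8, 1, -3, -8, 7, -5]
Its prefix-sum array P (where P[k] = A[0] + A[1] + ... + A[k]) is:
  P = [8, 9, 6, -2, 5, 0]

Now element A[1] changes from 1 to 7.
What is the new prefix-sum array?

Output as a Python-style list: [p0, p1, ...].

Change: A[1] 1 -> 7, delta = 6
P[k] for k < 1: unchanged (A[1] not included)
P[k] for k >= 1: shift by delta = 6
  P[0] = 8 + 0 = 8
  P[1] = 9 + 6 = 15
  P[2] = 6 + 6 = 12
  P[3] = -2 + 6 = 4
  P[4] = 5 + 6 = 11
  P[5] = 0 + 6 = 6

Answer: [8, 15, 12, 4, 11, 6]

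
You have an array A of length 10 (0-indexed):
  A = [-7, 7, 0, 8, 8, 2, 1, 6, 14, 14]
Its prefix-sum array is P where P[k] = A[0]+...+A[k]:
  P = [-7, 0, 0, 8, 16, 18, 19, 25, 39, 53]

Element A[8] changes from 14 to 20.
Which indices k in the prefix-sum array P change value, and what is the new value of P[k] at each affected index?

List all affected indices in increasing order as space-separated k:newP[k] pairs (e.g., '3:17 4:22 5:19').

P[k] = A[0] + ... + A[k]
P[k] includes A[8] iff k >= 8
Affected indices: 8, 9, ..., 9; delta = 6
  P[8]: 39 + 6 = 45
  P[9]: 53 + 6 = 59

Answer: 8:45 9:59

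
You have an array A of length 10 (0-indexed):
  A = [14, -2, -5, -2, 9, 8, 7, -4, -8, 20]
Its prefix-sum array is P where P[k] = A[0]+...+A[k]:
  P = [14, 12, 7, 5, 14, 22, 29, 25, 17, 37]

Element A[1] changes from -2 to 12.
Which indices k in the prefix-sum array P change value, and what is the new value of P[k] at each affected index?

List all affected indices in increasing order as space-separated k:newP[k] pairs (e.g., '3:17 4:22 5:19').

Answer: 1:26 2:21 3:19 4:28 5:36 6:43 7:39 8:31 9:51

Derivation:
P[k] = A[0] + ... + A[k]
P[k] includes A[1] iff k >= 1
Affected indices: 1, 2, ..., 9; delta = 14
  P[1]: 12 + 14 = 26
  P[2]: 7 + 14 = 21
  P[3]: 5 + 14 = 19
  P[4]: 14 + 14 = 28
  P[5]: 22 + 14 = 36
  P[6]: 29 + 14 = 43
  P[7]: 25 + 14 = 39
  P[8]: 17 + 14 = 31
  P[9]: 37 + 14 = 51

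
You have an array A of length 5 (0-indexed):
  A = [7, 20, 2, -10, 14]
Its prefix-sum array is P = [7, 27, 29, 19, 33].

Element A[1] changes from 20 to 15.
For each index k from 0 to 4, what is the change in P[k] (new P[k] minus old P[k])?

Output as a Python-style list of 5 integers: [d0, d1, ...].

Answer: [0, -5, -5, -5, -5]

Derivation:
Element change: A[1] 20 -> 15, delta = -5
For k < 1: P[k] unchanged, delta_P[k] = 0
For k >= 1: P[k] shifts by exactly -5
Delta array: [0, -5, -5, -5, -5]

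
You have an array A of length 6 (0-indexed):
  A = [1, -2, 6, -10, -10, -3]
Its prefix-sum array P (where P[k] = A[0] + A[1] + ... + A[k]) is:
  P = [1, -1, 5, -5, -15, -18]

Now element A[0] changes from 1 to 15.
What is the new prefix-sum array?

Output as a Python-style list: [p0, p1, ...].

Change: A[0] 1 -> 15, delta = 14
P[k] for k < 0: unchanged (A[0] not included)
P[k] for k >= 0: shift by delta = 14
  P[0] = 1 + 14 = 15
  P[1] = -1 + 14 = 13
  P[2] = 5 + 14 = 19
  P[3] = -5 + 14 = 9
  P[4] = -15 + 14 = -1
  P[5] = -18 + 14 = -4

Answer: [15, 13, 19, 9, -1, -4]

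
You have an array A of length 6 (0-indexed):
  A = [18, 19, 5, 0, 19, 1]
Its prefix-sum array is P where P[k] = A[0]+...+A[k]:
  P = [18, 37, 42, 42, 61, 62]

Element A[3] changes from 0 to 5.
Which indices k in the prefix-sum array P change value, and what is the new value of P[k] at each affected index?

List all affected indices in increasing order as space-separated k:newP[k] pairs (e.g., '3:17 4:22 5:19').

Answer: 3:47 4:66 5:67

Derivation:
P[k] = A[0] + ... + A[k]
P[k] includes A[3] iff k >= 3
Affected indices: 3, 4, ..., 5; delta = 5
  P[3]: 42 + 5 = 47
  P[4]: 61 + 5 = 66
  P[5]: 62 + 5 = 67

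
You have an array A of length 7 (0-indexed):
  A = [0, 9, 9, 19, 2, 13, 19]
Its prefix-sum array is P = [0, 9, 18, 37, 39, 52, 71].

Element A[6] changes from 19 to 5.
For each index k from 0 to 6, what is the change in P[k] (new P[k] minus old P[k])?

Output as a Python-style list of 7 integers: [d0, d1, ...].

Answer: [0, 0, 0, 0, 0, 0, -14]

Derivation:
Element change: A[6] 19 -> 5, delta = -14
For k < 6: P[k] unchanged, delta_P[k] = 0
For k >= 6: P[k] shifts by exactly -14
Delta array: [0, 0, 0, 0, 0, 0, -14]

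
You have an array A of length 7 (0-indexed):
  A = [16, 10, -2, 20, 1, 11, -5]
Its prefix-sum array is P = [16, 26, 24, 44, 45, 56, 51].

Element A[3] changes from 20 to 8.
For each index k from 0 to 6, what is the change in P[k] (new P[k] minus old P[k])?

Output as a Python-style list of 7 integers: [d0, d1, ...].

Element change: A[3] 20 -> 8, delta = -12
For k < 3: P[k] unchanged, delta_P[k] = 0
For k >= 3: P[k] shifts by exactly -12
Delta array: [0, 0, 0, -12, -12, -12, -12]

Answer: [0, 0, 0, -12, -12, -12, -12]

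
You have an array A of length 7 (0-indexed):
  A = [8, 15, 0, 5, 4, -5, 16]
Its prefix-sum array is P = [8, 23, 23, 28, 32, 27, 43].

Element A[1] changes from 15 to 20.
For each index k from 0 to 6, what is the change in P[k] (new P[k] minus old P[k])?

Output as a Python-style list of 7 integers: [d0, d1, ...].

Answer: [0, 5, 5, 5, 5, 5, 5]

Derivation:
Element change: A[1] 15 -> 20, delta = 5
For k < 1: P[k] unchanged, delta_P[k] = 0
For k >= 1: P[k] shifts by exactly 5
Delta array: [0, 5, 5, 5, 5, 5, 5]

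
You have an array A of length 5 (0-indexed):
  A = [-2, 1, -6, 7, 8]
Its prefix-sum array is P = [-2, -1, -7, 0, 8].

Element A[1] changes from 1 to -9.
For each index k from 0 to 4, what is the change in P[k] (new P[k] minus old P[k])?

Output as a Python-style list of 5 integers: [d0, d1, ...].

Element change: A[1] 1 -> -9, delta = -10
For k < 1: P[k] unchanged, delta_P[k] = 0
For k >= 1: P[k] shifts by exactly -10
Delta array: [0, -10, -10, -10, -10]

Answer: [0, -10, -10, -10, -10]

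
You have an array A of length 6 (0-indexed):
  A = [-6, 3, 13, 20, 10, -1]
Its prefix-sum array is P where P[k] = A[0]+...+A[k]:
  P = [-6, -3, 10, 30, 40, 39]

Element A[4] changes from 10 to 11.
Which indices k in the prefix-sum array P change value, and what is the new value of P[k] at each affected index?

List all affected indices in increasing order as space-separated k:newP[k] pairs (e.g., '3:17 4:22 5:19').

Answer: 4:41 5:40

Derivation:
P[k] = A[0] + ... + A[k]
P[k] includes A[4] iff k >= 4
Affected indices: 4, 5, ..., 5; delta = 1
  P[4]: 40 + 1 = 41
  P[5]: 39 + 1 = 40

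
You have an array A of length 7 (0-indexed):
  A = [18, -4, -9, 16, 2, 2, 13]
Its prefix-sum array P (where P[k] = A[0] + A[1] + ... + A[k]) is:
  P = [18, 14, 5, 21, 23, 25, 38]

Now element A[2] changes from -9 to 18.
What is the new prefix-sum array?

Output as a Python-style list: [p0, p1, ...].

Change: A[2] -9 -> 18, delta = 27
P[k] for k < 2: unchanged (A[2] not included)
P[k] for k >= 2: shift by delta = 27
  P[0] = 18 + 0 = 18
  P[1] = 14 + 0 = 14
  P[2] = 5 + 27 = 32
  P[3] = 21 + 27 = 48
  P[4] = 23 + 27 = 50
  P[5] = 25 + 27 = 52
  P[6] = 38 + 27 = 65

Answer: [18, 14, 32, 48, 50, 52, 65]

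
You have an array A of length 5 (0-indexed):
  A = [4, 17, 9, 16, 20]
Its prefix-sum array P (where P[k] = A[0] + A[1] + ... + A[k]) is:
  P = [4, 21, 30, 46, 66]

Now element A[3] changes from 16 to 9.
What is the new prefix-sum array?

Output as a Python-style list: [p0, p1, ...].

Change: A[3] 16 -> 9, delta = -7
P[k] for k < 3: unchanged (A[3] not included)
P[k] for k >= 3: shift by delta = -7
  P[0] = 4 + 0 = 4
  P[1] = 21 + 0 = 21
  P[2] = 30 + 0 = 30
  P[3] = 46 + -7 = 39
  P[4] = 66 + -7 = 59

Answer: [4, 21, 30, 39, 59]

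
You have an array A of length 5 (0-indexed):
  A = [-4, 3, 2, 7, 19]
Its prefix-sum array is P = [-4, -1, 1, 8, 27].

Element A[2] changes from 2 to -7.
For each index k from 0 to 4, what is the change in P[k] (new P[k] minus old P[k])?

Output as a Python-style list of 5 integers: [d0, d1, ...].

Element change: A[2] 2 -> -7, delta = -9
For k < 2: P[k] unchanged, delta_P[k] = 0
For k >= 2: P[k] shifts by exactly -9
Delta array: [0, 0, -9, -9, -9]

Answer: [0, 0, -9, -9, -9]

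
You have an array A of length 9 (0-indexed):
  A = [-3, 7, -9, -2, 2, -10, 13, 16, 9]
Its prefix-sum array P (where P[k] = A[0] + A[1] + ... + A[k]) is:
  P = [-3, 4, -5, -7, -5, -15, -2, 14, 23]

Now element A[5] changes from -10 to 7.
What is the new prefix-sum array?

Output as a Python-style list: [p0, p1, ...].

Change: A[5] -10 -> 7, delta = 17
P[k] for k < 5: unchanged (A[5] not included)
P[k] for k >= 5: shift by delta = 17
  P[0] = -3 + 0 = -3
  P[1] = 4 + 0 = 4
  P[2] = -5 + 0 = -5
  P[3] = -7 + 0 = -7
  P[4] = -5 + 0 = -5
  P[5] = -15 + 17 = 2
  P[6] = -2 + 17 = 15
  P[7] = 14 + 17 = 31
  P[8] = 23 + 17 = 40

Answer: [-3, 4, -5, -7, -5, 2, 15, 31, 40]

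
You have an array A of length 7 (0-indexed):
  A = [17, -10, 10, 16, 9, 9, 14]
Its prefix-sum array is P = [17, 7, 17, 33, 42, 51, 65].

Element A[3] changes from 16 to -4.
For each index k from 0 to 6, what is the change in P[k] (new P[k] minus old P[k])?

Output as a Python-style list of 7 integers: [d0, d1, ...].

Element change: A[3] 16 -> -4, delta = -20
For k < 3: P[k] unchanged, delta_P[k] = 0
For k >= 3: P[k] shifts by exactly -20
Delta array: [0, 0, 0, -20, -20, -20, -20]

Answer: [0, 0, 0, -20, -20, -20, -20]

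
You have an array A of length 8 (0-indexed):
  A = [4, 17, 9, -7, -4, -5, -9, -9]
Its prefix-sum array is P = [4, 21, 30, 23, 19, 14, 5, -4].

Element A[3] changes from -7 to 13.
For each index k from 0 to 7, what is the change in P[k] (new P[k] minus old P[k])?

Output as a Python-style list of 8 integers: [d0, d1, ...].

Answer: [0, 0, 0, 20, 20, 20, 20, 20]

Derivation:
Element change: A[3] -7 -> 13, delta = 20
For k < 3: P[k] unchanged, delta_P[k] = 0
For k >= 3: P[k] shifts by exactly 20
Delta array: [0, 0, 0, 20, 20, 20, 20, 20]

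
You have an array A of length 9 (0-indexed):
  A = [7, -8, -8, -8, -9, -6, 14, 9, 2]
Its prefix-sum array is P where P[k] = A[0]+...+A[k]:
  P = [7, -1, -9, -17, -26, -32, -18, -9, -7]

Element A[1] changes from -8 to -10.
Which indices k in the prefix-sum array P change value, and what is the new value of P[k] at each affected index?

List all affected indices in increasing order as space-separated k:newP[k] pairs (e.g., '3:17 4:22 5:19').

Answer: 1:-3 2:-11 3:-19 4:-28 5:-34 6:-20 7:-11 8:-9

Derivation:
P[k] = A[0] + ... + A[k]
P[k] includes A[1] iff k >= 1
Affected indices: 1, 2, ..., 8; delta = -2
  P[1]: -1 + -2 = -3
  P[2]: -9 + -2 = -11
  P[3]: -17 + -2 = -19
  P[4]: -26 + -2 = -28
  P[5]: -32 + -2 = -34
  P[6]: -18 + -2 = -20
  P[7]: -9 + -2 = -11
  P[8]: -7 + -2 = -9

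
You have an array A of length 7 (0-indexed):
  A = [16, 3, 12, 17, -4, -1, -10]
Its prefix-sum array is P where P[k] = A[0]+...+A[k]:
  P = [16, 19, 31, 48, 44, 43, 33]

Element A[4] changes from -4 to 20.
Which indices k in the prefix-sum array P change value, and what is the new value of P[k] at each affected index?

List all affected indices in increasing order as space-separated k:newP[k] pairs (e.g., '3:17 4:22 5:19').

Answer: 4:68 5:67 6:57

Derivation:
P[k] = A[0] + ... + A[k]
P[k] includes A[4] iff k >= 4
Affected indices: 4, 5, ..., 6; delta = 24
  P[4]: 44 + 24 = 68
  P[5]: 43 + 24 = 67
  P[6]: 33 + 24 = 57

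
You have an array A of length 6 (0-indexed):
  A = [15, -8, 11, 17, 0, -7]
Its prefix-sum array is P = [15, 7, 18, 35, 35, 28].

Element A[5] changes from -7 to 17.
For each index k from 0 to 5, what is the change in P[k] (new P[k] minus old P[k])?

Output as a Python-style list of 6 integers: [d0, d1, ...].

Element change: A[5] -7 -> 17, delta = 24
For k < 5: P[k] unchanged, delta_P[k] = 0
For k >= 5: P[k] shifts by exactly 24
Delta array: [0, 0, 0, 0, 0, 24]

Answer: [0, 0, 0, 0, 0, 24]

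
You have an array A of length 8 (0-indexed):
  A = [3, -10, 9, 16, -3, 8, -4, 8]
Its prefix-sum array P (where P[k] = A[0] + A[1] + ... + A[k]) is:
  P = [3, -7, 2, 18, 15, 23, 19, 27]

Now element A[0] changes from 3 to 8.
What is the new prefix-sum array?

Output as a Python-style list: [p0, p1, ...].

Answer: [8, -2, 7, 23, 20, 28, 24, 32]

Derivation:
Change: A[0] 3 -> 8, delta = 5
P[k] for k < 0: unchanged (A[0] not included)
P[k] for k >= 0: shift by delta = 5
  P[0] = 3 + 5 = 8
  P[1] = -7 + 5 = -2
  P[2] = 2 + 5 = 7
  P[3] = 18 + 5 = 23
  P[4] = 15 + 5 = 20
  P[5] = 23 + 5 = 28
  P[6] = 19 + 5 = 24
  P[7] = 27 + 5 = 32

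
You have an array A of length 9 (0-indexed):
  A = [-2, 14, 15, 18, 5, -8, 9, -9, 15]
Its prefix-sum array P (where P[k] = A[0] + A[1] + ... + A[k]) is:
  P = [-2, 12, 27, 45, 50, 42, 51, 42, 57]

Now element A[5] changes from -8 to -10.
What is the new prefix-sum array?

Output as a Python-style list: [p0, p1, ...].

Answer: [-2, 12, 27, 45, 50, 40, 49, 40, 55]

Derivation:
Change: A[5] -8 -> -10, delta = -2
P[k] for k < 5: unchanged (A[5] not included)
P[k] for k >= 5: shift by delta = -2
  P[0] = -2 + 0 = -2
  P[1] = 12 + 0 = 12
  P[2] = 27 + 0 = 27
  P[3] = 45 + 0 = 45
  P[4] = 50 + 0 = 50
  P[5] = 42 + -2 = 40
  P[6] = 51 + -2 = 49
  P[7] = 42 + -2 = 40
  P[8] = 57 + -2 = 55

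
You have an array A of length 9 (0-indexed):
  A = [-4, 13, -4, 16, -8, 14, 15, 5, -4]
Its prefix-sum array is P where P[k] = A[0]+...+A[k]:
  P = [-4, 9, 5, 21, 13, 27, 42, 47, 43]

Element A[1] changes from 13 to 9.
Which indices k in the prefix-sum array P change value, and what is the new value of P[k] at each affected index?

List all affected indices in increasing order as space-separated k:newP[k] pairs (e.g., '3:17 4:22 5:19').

Answer: 1:5 2:1 3:17 4:9 5:23 6:38 7:43 8:39

Derivation:
P[k] = A[0] + ... + A[k]
P[k] includes A[1] iff k >= 1
Affected indices: 1, 2, ..., 8; delta = -4
  P[1]: 9 + -4 = 5
  P[2]: 5 + -4 = 1
  P[3]: 21 + -4 = 17
  P[4]: 13 + -4 = 9
  P[5]: 27 + -4 = 23
  P[6]: 42 + -4 = 38
  P[7]: 47 + -4 = 43
  P[8]: 43 + -4 = 39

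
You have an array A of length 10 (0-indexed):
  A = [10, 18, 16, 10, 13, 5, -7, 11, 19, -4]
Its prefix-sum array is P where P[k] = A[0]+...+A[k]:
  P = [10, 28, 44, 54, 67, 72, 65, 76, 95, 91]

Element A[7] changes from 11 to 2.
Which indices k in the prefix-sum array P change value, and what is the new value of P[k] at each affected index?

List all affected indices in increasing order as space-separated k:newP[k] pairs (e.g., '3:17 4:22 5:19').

Answer: 7:67 8:86 9:82

Derivation:
P[k] = A[0] + ... + A[k]
P[k] includes A[7] iff k >= 7
Affected indices: 7, 8, ..., 9; delta = -9
  P[7]: 76 + -9 = 67
  P[8]: 95 + -9 = 86
  P[9]: 91 + -9 = 82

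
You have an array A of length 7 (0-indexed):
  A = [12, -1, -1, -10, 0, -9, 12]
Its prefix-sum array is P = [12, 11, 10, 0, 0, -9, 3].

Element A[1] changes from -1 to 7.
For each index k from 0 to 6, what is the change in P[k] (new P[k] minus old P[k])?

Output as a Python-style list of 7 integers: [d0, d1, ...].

Answer: [0, 8, 8, 8, 8, 8, 8]

Derivation:
Element change: A[1] -1 -> 7, delta = 8
For k < 1: P[k] unchanged, delta_P[k] = 0
For k >= 1: P[k] shifts by exactly 8
Delta array: [0, 8, 8, 8, 8, 8, 8]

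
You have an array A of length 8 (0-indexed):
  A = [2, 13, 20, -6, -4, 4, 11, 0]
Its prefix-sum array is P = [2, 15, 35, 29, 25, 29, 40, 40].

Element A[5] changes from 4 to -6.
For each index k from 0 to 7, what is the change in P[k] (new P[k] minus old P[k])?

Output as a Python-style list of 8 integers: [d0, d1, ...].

Element change: A[5] 4 -> -6, delta = -10
For k < 5: P[k] unchanged, delta_P[k] = 0
For k >= 5: P[k] shifts by exactly -10
Delta array: [0, 0, 0, 0, 0, -10, -10, -10]

Answer: [0, 0, 0, 0, 0, -10, -10, -10]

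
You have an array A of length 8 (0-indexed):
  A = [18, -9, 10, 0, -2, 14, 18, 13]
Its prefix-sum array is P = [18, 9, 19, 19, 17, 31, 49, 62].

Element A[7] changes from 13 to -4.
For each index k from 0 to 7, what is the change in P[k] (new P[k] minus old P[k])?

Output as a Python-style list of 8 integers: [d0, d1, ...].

Answer: [0, 0, 0, 0, 0, 0, 0, -17]

Derivation:
Element change: A[7] 13 -> -4, delta = -17
For k < 7: P[k] unchanged, delta_P[k] = 0
For k >= 7: P[k] shifts by exactly -17
Delta array: [0, 0, 0, 0, 0, 0, 0, -17]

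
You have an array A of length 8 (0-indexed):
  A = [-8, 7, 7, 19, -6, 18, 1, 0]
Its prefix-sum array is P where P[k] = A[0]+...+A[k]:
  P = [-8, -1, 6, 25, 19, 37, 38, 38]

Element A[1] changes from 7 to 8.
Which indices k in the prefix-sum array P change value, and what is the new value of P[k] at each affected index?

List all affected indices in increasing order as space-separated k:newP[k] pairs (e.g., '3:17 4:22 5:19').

P[k] = A[0] + ... + A[k]
P[k] includes A[1] iff k >= 1
Affected indices: 1, 2, ..., 7; delta = 1
  P[1]: -1 + 1 = 0
  P[2]: 6 + 1 = 7
  P[3]: 25 + 1 = 26
  P[4]: 19 + 1 = 20
  P[5]: 37 + 1 = 38
  P[6]: 38 + 1 = 39
  P[7]: 38 + 1 = 39

Answer: 1:0 2:7 3:26 4:20 5:38 6:39 7:39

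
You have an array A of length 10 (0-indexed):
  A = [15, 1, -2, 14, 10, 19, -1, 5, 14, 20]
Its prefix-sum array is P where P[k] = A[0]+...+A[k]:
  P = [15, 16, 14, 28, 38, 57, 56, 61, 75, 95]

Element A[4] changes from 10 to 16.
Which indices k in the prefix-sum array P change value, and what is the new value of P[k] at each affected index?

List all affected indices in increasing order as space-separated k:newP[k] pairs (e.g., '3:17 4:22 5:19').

P[k] = A[0] + ... + A[k]
P[k] includes A[4] iff k >= 4
Affected indices: 4, 5, ..., 9; delta = 6
  P[4]: 38 + 6 = 44
  P[5]: 57 + 6 = 63
  P[6]: 56 + 6 = 62
  P[7]: 61 + 6 = 67
  P[8]: 75 + 6 = 81
  P[9]: 95 + 6 = 101

Answer: 4:44 5:63 6:62 7:67 8:81 9:101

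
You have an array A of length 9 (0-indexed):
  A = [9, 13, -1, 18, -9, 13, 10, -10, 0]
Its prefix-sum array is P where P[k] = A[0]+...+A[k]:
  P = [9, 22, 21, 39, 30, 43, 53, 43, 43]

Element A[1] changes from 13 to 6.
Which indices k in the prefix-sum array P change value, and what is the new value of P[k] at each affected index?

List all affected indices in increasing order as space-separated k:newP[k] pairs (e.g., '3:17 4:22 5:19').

Answer: 1:15 2:14 3:32 4:23 5:36 6:46 7:36 8:36

Derivation:
P[k] = A[0] + ... + A[k]
P[k] includes A[1] iff k >= 1
Affected indices: 1, 2, ..., 8; delta = -7
  P[1]: 22 + -7 = 15
  P[2]: 21 + -7 = 14
  P[3]: 39 + -7 = 32
  P[4]: 30 + -7 = 23
  P[5]: 43 + -7 = 36
  P[6]: 53 + -7 = 46
  P[7]: 43 + -7 = 36
  P[8]: 43 + -7 = 36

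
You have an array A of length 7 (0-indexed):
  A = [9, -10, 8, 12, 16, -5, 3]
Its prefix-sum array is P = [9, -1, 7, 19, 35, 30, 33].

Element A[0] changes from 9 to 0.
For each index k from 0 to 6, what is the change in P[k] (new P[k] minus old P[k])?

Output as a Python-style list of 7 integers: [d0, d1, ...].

Element change: A[0] 9 -> 0, delta = -9
For k < 0: P[k] unchanged, delta_P[k] = 0
For k >= 0: P[k] shifts by exactly -9
Delta array: [-9, -9, -9, -9, -9, -9, -9]

Answer: [-9, -9, -9, -9, -9, -9, -9]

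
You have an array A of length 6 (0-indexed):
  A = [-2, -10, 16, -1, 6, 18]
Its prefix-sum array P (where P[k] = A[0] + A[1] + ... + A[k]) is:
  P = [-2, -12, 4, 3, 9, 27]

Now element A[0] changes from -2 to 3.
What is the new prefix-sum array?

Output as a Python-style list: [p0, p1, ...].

Answer: [3, -7, 9, 8, 14, 32]

Derivation:
Change: A[0] -2 -> 3, delta = 5
P[k] for k < 0: unchanged (A[0] not included)
P[k] for k >= 0: shift by delta = 5
  P[0] = -2 + 5 = 3
  P[1] = -12 + 5 = -7
  P[2] = 4 + 5 = 9
  P[3] = 3 + 5 = 8
  P[4] = 9 + 5 = 14
  P[5] = 27 + 5 = 32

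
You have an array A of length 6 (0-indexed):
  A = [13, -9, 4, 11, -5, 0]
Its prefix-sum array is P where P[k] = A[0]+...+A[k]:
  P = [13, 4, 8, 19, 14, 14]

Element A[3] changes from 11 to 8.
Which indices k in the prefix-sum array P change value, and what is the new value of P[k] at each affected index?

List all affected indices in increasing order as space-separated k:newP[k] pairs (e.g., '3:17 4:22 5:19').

P[k] = A[0] + ... + A[k]
P[k] includes A[3] iff k >= 3
Affected indices: 3, 4, ..., 5; delta = -3
  P[3]: 19 + -3 = 16
  P[4]: 14 + -3 = 11
  P[5]: 14 + -3 = 11

Answer: 3:16 4:11 5:11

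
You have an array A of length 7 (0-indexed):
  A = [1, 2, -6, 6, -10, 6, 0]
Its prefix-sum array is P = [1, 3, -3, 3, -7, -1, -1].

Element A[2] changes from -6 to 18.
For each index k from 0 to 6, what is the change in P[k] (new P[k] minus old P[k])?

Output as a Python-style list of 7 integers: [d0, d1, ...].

Answer: [0, 0, 24, 24, 24, 24, 24]

Derivation:
Element change: A[2] -6 -> 18, delta = 24
For k < 2: P[k] unchanged, delta_P[k] = 0
For k >= 2: P[k] shifts by exactly 24
Delta array: [0, 0, 24, 24, 24, 24, 24]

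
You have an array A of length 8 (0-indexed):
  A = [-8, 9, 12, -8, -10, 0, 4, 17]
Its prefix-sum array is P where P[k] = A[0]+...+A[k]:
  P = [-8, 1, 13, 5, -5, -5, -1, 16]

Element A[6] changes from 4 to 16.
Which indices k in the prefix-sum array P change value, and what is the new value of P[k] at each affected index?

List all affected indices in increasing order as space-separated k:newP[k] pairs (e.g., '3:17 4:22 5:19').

P[k] = A[0] + ... + A[k]
P[k] includes A[6] iff k >= 6
Affected indices: 6, 7, ..., 7; delta = 12
  P[6]: -1 + 12 = 11
  P[7]: 16 + 12 = 28

Answer: 6:11 7:28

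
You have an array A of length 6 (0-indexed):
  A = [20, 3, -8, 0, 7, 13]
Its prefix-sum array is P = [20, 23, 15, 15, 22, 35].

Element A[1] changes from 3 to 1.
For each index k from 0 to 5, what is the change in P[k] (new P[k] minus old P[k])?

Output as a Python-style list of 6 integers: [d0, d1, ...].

Element change: A[1] 3 -> 1, delta = -2
For k < 1: P[k] unchanged, delta_P[k] = 0
For k >= 1: P[k] shifts by exactly -2
Delta array: [0, -2, -2, -2, -2, -2]

Answer: [0, -2, -2, -2, -2, -2]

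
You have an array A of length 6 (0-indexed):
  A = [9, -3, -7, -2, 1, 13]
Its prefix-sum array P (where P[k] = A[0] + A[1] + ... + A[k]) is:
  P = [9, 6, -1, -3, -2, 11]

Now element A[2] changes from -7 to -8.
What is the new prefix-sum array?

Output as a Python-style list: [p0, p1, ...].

Change: A[2] -7 -> -8, delta = -1
P[k] for k < 2: unchanged (A[2] not included)
P[k] for k >= 2: shift by delta = -1
  P[0] = 9 + 0 = 9
  P[1] = 6 + 0 = 6
  P[2] = -1 + -1 = -2
  P[3] = -3 + -1 = -4
  P[4] = -2 + -1 = -3
  P[5] = 11 + -1 = 10

Answer: [9, 6, -2, -4, -3, 10]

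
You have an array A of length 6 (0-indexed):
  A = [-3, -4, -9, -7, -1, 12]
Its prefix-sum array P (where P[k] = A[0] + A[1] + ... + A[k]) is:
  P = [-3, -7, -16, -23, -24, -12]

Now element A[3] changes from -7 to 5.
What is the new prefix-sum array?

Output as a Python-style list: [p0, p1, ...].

Answer: [-3, -7, -16, -11, -12, 0]

Derivation:
Change: A[3] -7 -> 5, delta = 12
P[k] for k < 3: unchanged (A[3] not included)
P[k] for k >= 3: shift by delta = 12
  P[0] = -3 + 0 = -3
  P[1] = -7 + 0 = -7
  P[2] = -16 + 0 = -16
  P[3] = -23 + 12 = -11
  P[4] = -24 + 12 = -12
  P[5] = -12 + 12 = 0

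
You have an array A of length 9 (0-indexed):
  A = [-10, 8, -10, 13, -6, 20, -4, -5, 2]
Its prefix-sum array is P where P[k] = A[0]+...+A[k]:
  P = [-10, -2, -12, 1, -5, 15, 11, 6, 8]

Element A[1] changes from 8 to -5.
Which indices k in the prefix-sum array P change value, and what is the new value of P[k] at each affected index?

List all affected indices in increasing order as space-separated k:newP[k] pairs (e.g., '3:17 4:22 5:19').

Answer: 1:-15 2:-25 3:-12 4:-18 5:2 6:-2 7:-7 8:-5

Derivation:
P[k] = A[0] + ... + A[k]
P[k] includes A[1] iff k >= 1
Affected indices: 1, 2, ..., 8; delta = -13
  P[1]: -2 + -13 = -15
  P[2]: -12 + -13 = -25
  P[3]: 1 + -13 = -12
  P[4]: -5 + -13 = -18
  P[5]: 15 + -13 = 2
  P[6]: 11 + -13 = -2
  P[7]: 6 + -13 = -7
  P[8]: 8 + -13 = -5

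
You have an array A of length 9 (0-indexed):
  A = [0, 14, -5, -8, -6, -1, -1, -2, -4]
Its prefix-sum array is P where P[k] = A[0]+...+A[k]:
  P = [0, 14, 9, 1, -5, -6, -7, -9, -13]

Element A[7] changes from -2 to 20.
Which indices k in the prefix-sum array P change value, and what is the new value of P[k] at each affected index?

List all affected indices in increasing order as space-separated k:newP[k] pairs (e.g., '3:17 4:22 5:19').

P[k] = A[0] + ... + A[k]
P[k] includes A[7] iff k >= 7
Affected indices: 7, 8, ..., 8; delta = 22
  P[7]: -9 + 22 = 13
  P[8]: -13 + 22 = 9

Answer: 7:13 8:9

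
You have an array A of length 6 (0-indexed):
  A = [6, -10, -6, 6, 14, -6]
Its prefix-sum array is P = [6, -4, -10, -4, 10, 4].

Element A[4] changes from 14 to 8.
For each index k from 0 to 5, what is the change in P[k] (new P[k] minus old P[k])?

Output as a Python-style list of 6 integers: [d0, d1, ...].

Answer: [0, 0, 0, 0, -6, -6]

Derivation:
Element change: A[4] 14 -> 8, delta = -6
For k < 4: P[k] unchanged, delta_P[k] = 0
For k >= 4: P[k] shifts by exactly -6
Delta array: [0, 0, 0, 0, -6, -6]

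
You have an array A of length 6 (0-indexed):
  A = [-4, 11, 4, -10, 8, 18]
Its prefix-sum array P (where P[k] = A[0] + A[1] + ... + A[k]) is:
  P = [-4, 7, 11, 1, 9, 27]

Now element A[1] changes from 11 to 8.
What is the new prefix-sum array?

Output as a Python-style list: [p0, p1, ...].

Change: A[1] 11 -> 8, delta = -3
P[k] for k < 1: unchanged (A[1] not included)
P[k] for k >= 1: shift by delta = -3
  P[0] = -4 + 0 = -4
  P[1] = 7 + -3 = 4
  P[2] = 11 + -3 = 8
  P[3] = 1 + -3 = -2
  P[4] = 9 + -3 = 6
  P[5] = 27 + -3 = 24

Answer: [-4, 4, 8, -2, 6, 24]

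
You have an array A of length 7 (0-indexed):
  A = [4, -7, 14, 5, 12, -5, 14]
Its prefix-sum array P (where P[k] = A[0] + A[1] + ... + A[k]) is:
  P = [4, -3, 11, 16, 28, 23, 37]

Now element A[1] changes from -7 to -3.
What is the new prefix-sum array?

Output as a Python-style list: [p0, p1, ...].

Answer: [4, 1, 15, 20, 32, 27, 41]

Derivation:
Change: A[1] -7 -> -3, delta = 4
P[k] for k < 1: unchanged (A[1] not included)
P[k] for k >= 1: shift by delta = 4
  P[0] = 4 + 0 = 4
  P[1] = -3 + 4 = 1
  P[2] = 11 + 4 = 15
  P[3] = 16 + 4 = 20
  P[4] = 28 + 4 = 32
  P[5] = 23 + 4 = 27
  P[6] = 37 + 4 = 41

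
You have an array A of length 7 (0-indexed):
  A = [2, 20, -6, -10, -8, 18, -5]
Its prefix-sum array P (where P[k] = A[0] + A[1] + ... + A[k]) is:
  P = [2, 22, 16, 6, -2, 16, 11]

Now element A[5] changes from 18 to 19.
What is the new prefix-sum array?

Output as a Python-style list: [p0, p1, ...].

Answer: [2, 22, 16, 6, -2, 17, 12]

Derivation:
Change: A[5] 18 -> 19, delta = 1
P[k] for k < 5: unchanged (A[5] not included)
P[k] for k >= 5: shift by delta = 1
  P[0] = 2 + 0 = 2
  P[1] = 22 + 0 = 22
  P[2] = 16 + 0 = 16
  P[3] = 6 + 0 = 6
  P[4] = -2 + 0 = -2
  P[5] = 16 + 1 = 17
  P[6] = 11 + 1 = 12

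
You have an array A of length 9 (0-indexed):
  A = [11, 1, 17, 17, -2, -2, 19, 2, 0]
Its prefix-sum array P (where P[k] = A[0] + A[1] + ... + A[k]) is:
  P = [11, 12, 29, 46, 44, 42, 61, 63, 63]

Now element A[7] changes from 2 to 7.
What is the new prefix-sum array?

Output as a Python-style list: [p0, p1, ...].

Change: A[7] 2 -> 7, delta = 5
P[k] for k < 7: unchanged (A[7] not included)
P[k] for k >= 7: shift by delta = 5
  P[0] = 11 + 0 = 11
  P[1] = 12 + 0 = 12
  P[2] = 29 + 0 = 29
  P[3] = 46 + 0 = 46
  P[4] = 44 + 0 = 44
  P[5] = 42 + 0 = 42
  P[6] = 61 + 0 = 61
  P[7] = 63 + 5 = 68
  P[8] = 63 + 5 = 68

Answer: [11, 12, 29, 46, 44, 42, 61, 68, 68]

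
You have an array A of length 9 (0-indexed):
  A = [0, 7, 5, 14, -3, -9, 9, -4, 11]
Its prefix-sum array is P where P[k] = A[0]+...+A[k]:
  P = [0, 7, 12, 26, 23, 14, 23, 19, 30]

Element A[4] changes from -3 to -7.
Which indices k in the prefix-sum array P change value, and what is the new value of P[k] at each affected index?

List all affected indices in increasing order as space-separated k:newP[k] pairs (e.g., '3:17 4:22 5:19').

P[k] = A[0] + ... + A[k]
P[k] includes A[4] iff k >= 4
Affected indices: 4, 5, ..., 8; delta = -4
  P[4]: 23 + -4 = 19
  P[5]: 14 + -4 = 10
  P[6]: 23 + -4 = 19
  P[7]: 19 + -4 = 15
  P[8]: 30 + -4 = 26

Answer: 4:19 5:10 6:19 7:15 8:26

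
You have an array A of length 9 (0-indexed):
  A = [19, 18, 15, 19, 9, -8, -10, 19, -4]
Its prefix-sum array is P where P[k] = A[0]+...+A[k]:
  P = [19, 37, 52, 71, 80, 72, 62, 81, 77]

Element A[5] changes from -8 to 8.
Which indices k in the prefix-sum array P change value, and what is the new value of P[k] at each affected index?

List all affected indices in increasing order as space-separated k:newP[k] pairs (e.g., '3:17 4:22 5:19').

P[k] = A[0] + ... + A[k]
P[k] includes A[5] iff k >= 5
Affected indices: 5, 6, ..., 8; delta = 16
  P[5]: 72 + 16 = 88
  P[6]: 62 + 16 = 78
  P[7]: 81 + 16 = 97
  P[8]: 77 + 16 = 93

Answer: 5:88 6:78 7:97 8:93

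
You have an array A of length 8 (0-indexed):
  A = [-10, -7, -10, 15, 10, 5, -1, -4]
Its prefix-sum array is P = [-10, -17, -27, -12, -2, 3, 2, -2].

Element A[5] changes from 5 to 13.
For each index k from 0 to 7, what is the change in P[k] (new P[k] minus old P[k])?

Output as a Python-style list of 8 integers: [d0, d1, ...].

Answer: [0, 0, 0, 0, 0, 8, 8, 8]

Derivation:
Element change: A[5] 5 -> 13, delta = 8
For k < 5: P[k] unchanged, delta_P[k] = 0
For k >= 5: P[k] shifts by exactly 8
Delta array: [0, 0, 0, 0, 0, 8, 8, 8]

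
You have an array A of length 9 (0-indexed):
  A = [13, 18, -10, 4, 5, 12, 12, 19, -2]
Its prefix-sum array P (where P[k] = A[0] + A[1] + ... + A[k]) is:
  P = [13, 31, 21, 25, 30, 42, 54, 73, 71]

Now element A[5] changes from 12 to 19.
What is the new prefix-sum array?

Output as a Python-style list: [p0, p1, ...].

Answer: [13, 31, 21, 25, 30, 49, 61, 80, 78]

Derivation:
Change: A[5] 12 -> 19, delta = 7
P[k] for k < 5: unchanged (A[5] not included)
P[k] for k >= 5: shift by delta = 7
  P[0] = 13 + 0 = 13
  P[1] = 31 + 0 = 31
  P[2] = 21 + 0 = 21
  P[3] = 25 + 0 = 25
  P[4] = 30 + 0 = 30
  P[5] = 42 + 7 = 49
  P[6] = 54 + 7 = 61
  P[7] = 73 + 7 = 80
  P[8] = 71 + 7 = 78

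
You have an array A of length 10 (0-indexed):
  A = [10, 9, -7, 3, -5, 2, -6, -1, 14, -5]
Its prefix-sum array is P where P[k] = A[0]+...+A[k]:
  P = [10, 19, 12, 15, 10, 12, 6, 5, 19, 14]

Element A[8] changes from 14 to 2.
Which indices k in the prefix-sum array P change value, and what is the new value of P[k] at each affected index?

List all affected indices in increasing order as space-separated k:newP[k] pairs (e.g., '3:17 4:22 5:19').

Answer: 8:7 9:2

Derivation:
P[k] = A[0] + ... + A[k]
P[k] includes A[8] iff k >= 8
Affected indices: 8, 9, ..., 9; delta = -12
  P[8]: 19 + -12 = 7
  P[9]: 14 + -12 = 2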